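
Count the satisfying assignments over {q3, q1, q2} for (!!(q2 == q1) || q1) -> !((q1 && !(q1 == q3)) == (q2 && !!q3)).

Initial set: {((!!(q2 == q1) || q1) -> !((q1 && !(q1 == q3)) == (q2 && !!q3)))}.
((!!(q2 == q1) || q1) -> !((q1 && !(q1 == q3)) == (q2 && !!q3))): β-rule — branch into !(!!(q2 == q1) || q1)  //  !((q1 && !(q1 == q3)) == (q2 && !!q3)).
  branch 1 (add !(!!(q2 == q1) || q1)):
    !(!!(q2 == q1) || q1): α-rule — add !!!(q2 == q1), !q1.
    !!!(q2 == q1): drop double negation, giving !(q2 == q1).
    !(q2 == q1): β-rule — branch into q2, !q1  //  !q2, q1.
      branch 1.1 (add q2, !q1):
        ○ open, literals {q1=false, q2=true}.
      branch 1.2 (add !q2, q1):
        × closes — contains both q1 and !q1.
  branch 2 (add !((q1 && !(q1 == q3)) == (q2 && !!q3))):
    !((q1 && !(q1 == q3)) == (q2 && !!q3)): β-rule — branch into (q1 && !(q1 == q3)), !(q2 && !!q3)  //  !(q1 && !(q1 == q3)), (q2 && !!q3).
      branch 2.1 (add (q1 && !(q1 == q3)), !(q2 && !!q3)):
        (q1 && !(q1 == q3)): α-rule — add q1, !(q1 == q3).
        !(q2 && !!q3): β-rule — branch into !q2  //  !!!q3.
          branch 2.1.1 (add !q2):
            !(q1 == q3): β-rule — branch into q1, !q3  //  !q1, q3.
              branch 2.1.1.1 (add q1, !q3):
                ○ open, literals {q1=true, q2=false, q3=false}.
              branch 2.1.1.2 (add !q1, q3):
                × closes — contains both q1 and !q1.
          branch 2.1.2 (add !!!q3):
            !!!q3: drop double negation, giving !q3.
            !(q1 == q3): β-rule — branch into q1, !q3  //  !q1, q3.
              branch 2.1.2.1 (add q1, !q3):
                ○ open, literals {q1=true, q3=false}.
              branch 2.1.2.2 (add !q1, q3):
                × closes — contains both q1 and !q1.
      branch 2.2 (add !(q1 && !(q1 == q3)), (q2 && !!q3)):
        (q2 && !!q3): α-rule — add q2, !!q3.
        !!q3: drop double negation, giving q3.
        !(q1 && !(q1 == q3)): β-rule — branch into !q1  //  !!(q1 == q3).
          branch 2.2.1 (add !q1):
            ○ open, literals {q1=false, q2=true, q3=true}.
          branch 2.2.2 (add !!(q1 == q3)):
            !!(q1 == q3): β-rule — branch into q1, q3  //  !q1, !q3.
              branch 2.2.2.1 (add q1, q3):
                ○ open, literals {q1=true, q2=true, q3=true}.
              branch 2.2.2.2 (add !q1, !q3):
                × closes — contains both q3 and !q3.
4 branches closed, 5 open.
Each open branch fixes some atoms; the unmentioned ones are free. Counting distinct full assignments: branch {q1=false, q2=true} (q3) contributes 2 new; branch {q1=true, q2=false, q3=false} (none free) contributes 1 new; branch {q1=true, q3=false} (q2) contributes 1 new; branch {q1=false, q2=true, q3=true} (none free) contributes 0 new; branch {q1=true, q2=true, q3=true} (none free) contributes 1 new. Total: 5.

5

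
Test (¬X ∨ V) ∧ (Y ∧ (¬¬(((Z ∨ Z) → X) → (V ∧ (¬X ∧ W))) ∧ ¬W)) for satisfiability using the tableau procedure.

Satisfiable

Initial set: {((¬X ∨ V) ∧ (Y ∧ (¬¬(((Z ∨ Z) → X) → (V ∧ (¬X ∧ W))) ∧ ¬W)))}.
((¬X ∨ V) ∧ (Y ∧ (¬¬(((Z ∨ Z) → X) → (V ∧ (¬X ∧ W))) ∧ ¬W))): α-rule — add (¬X ∨ V), (Y ∧ (¬¬(((Z ∨ Z) → X) → (V ∧ (¬X ∧ W))) ∧ ¬W)).
(Y ∧ (¬¬(((Z ∨ Z) → X) → (V ∧ (¬X ∧ W))) ∧ ¬W)): α-rule — add Y, (¬¬(((Z ∨ Z) → X) → (V ∧ (¬X ∧ W))) ∧ ¬W).
(¬¬(((Z ∨ Z) → X) → (V ∧ (¬X ∧ W))) ∧ ¬W): α-rule — add ¬¬(((Z ∨ Z) → X) → (V ∧ (¬X ∧ W))), ¬W.
¬¬(((Z ∨ Z) → X) → (V ∧ (¬X ∧ W))): drop double negation, giving (((Z ∨ Z) → X) → (V ∧ (¬X ∧ W))).
(¬X ∨ V): β-rule — branch into ¬X  //  V.
  branch 1 (add ¬X):
    (((Z ∨ Z) → X) → (V ∧ (¬X ∧ W))): β-rule — branch into ¬((Z ∨ Z) → X)  //  (V ∧ (¬X ∧ W)).
      branch 1.1 (add ¬((Z ∨ Z) → X)):
        ¬((Z ∨ Z) → X): α-rule — add (Z ∨ Z), ¬X.
        (Z ∨ Z): β-rule — branch into Z  //  Z.
          branch 1.1.1 (add Z):
            ○ open, literals {W=0, X=0, Y=1, Z=1}.
          branch 1.1.2 (add Z):
            ○ open, literals {W=0, X=0, Y=1, Z=1}.
      branch 1.2 (add (V ∧ (¬X ∧ W))):
        (V ∧ (¬X ∧ W)): α-rule — add V, (¬X ∧ W).
        (¬X ∧ W): α-rule — add ¬X, W.
        × closes — contains both W and ¬W.
  branch 2 (add V):
    (((Z ∨ Z) → X) → (V ∧ (¬X ∧ W))): β-rule — branch into ¬((Z ∨ Z) → X)  //  (V ∧ (¬X ∧ W)).
      branch 2.1 (add ¬((Z ∨ Z) → X)):
        ¬((Z ∨ Z) → X): α-rule — add (Z ∨ Z), ¬X.
        (Z ∨ Z): β-rule — branch into Z  //  Z.
          branch 2.1.1 (add Z):
            ○ open, literals {V=1, W=0, X=0, Y=1, Z=1}.
          branch 2.1.2 (add Z):
            ○ open, literals {V=1, W=0, X=0, Y=1, Z=1}.
      branch 2.2 (add (V ∧ (¬X ∧ W))):
        (V ∧ (¬X ∧ W)): α-rule — add V, (¬X ∧ W).
        (¬X ∧ W): α-rule — add ¬X, W.
        × closes — contains both W and ¬W.
2 branches closed, 4 open.
An open branch gives a satisfying assignment: W=0, X=0, Y=1, Z=1.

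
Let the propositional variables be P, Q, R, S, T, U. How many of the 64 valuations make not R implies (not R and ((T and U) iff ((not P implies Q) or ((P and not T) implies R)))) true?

40

Initial set: {T (not R implies (not R and ((T and U) iff ((not P implies Q) or ((P and not T) implies R)))))}.
T (not R implies (not R and ((T and U) iff ((not P implies Q) or ((P and not T) implies R))))): β-rule — branch into F not R  //  T (not R and ((T and U) iff ((not P implies Q) or ((P and not T) implies R)))).
  branch 1 (add F not R):
    ○ open, literals {R=T}.
  branch 2 (add T (not R and ((T and U) iff ((not P implies Q) or ((P and not T) implies R))))):
    T (not R and ((T and U) iff ((not P implies Q) or ((P and not T) implies R)))): α-rule — add T not R, T ((T and U) iff ((not P implies Q) or ((P and not T) implies R))).
    T ((T and U) iff ((not P implies Q) or ((P and not T) implies R))): β-rule — branch into T (T and U), T ((not P implies Q) or ((P and not T) implies R))  //  F (T and U), F ((not P implies Q) or ((P and not T) implies R)).
      branch 2.1 (add T (T and U), T ((not P implies Q) or ((P and not T) implies R))):
        T (T and U): α-rule — add T T, T U.
        T ((not P implies Q) or ((P and not T) implies R)): β-rule — branch into T (not P implies Q)  //  T ((P and not T) implies R).
          branch 2.1.1 (add T (not P implies Q)):
            T (not P implies Q): β-rule — branch into F not P  //  T Q.
              branch 2.1.1.1 (add F not P):
                ○ open, literals {P=T, R=F, T=T, U=T}.
              branch 2.1.1.2 (add T Q):
                ○ open, literals {Q=T, R=F, T=T, U=T}.
          branch 2.1.2 (add T ((P and not T) implies R)):
            T ((P and not T) implies R): β-rule — branch into F (P and not T)  //  T R.
              branch 2.1.2.1 (add F (P and not T)):
                F (P and not T): β-rule — branch into F P  //  F not T.
                  branch 2.1.2.1.1 (add F P):
                    ○ open, literals {P=F, R=F, T=T, U=T}.
                  branch 2.1.2.1.2 (add F not T):
                    ○ open, literals {R=F, T=T, U=T}.
              branch 2.1.2.2 (add T R):
                × closes — contains both R and not R.
      branch 2.2 (add F (T and U), F ((not P implies Q) or ((P and not T) implies R))):
        F ((not P implies Q) or ((P and not T) implies R)): α-rule — add F (not P implies Q), F ((P and not T) implies R).
        F (not P implies Q): α-rule — add T not P, F Q.
        F ((P and not T) implies R): α-rule — add T (P and not T), F R.
        T (P and not T): α-rule — add T P, T not T.
        × closes — contains both P and not P.
2 branches closed, 5 open.
Each open branch fixes some atoms; the unmentioned ones are free. Counting distinct full assignments: branch {R=T} (P, Q, S, T, U) contributes 32 new; branch {P=T, R=F, T=T, U=T} (Q, S) contributes 4 new; branch {Q=T, R=F, T=T, U=T} (P, S) contributes 2 new; branch {P=F, R=F, T=T, U=T} (Q, S) contributes 2 new; branch {R=F, T=T, U=T} (P, Q, S) contributes 0 new. Total: 40.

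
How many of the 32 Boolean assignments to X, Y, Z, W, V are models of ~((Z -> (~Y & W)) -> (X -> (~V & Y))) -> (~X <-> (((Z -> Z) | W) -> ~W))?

Initial set: {(~((Z -> (~Y & W)) -> (X -> (~V & Y))) -> (~X <-> (((Z -> Z) | W) -> ~W)))}.
(~((Z -> (~Y & W)) -> (X -> (~V & Y))) -> (~X <-> (((Z -> Z) | W) -> ~W))): β-rule — branch into ~~((Z -> (~Y & W)) -> (X -> (~V & Y)))  //  (~X <-> (((Z -> Z) | W) -> ~W)).
  branch 1 (add ~~((Z -> (~Y & W)) -> (X -> (~V & Y)))):
    ~~((Z -> (~Y & W)) -> (X -> (~V & Y))): β-rule — branch into ~(Z -> (~Y & W))  //  (X -> (~V & Y)).
      branch 1.1 (add ~(Z -> (~Y & W))):
        ~(Z -> (~Y & W)): α-rule — add Z, ~(~Y & W).
        ~(~Y & W): β-rule — branch into ~~Y  //  ~W.
          branch 1.1.1 (add ~~Y):
            ○ open, literals {Y=1, Z=1}.
          branch 1.1.2 (add ~W):
            ○ open, literals {W=0, Z=1}.
      branch 1.2 (add (X -> (~V & Y))):
        (X -> (~V & Y)): β-rule — branch into ~X  //  (~V & Y).
          branch 1.2.1 (add ~X):
            ○ open, literals {X=0}.
          branch 1.2.2 (add (~V & Y)):
            (~V & Y): α-rule — add ~V, Y.
            ○ open, literals {V=0, Y=1}.
  branch 2 (add (~X <-> (((Z -> Z) | W) -> ~W))):
    (~X <-> (((Z -> Z) | W) -> ~W)): β-rule — branch into ~X, (((Z -> Z) | W) -> ~W)  //  ~~X, ~(((Z -> Z) | W) -> ~W).
      branch 2.1 (add ~X, (((Z -> Z) | W) -> ~W)):
        (((Z -> Z) | W) -> ~W): β-rule — branch into ~((Z -> Z) | W)  //  ~W.
          branch 2.1.1 (add ~((Z -> Z) | W)):
            ~((Z -> Z) | W): α-rule — add ~(Z -> Z), ~W.
            ~(Z -> Z): α-rule — add Z, ~Z.
            × closes — contains both Z and ~Z.
          branch 2.1.2 (add ~W):
            ○ open, literals {W=0, X=0}.
      branch 2.2 (add ~~X, ~(((Z -> Z) | W) -> ~W)):
        ~(((Z -> Z) | W) -> ~W): α-rule — add ((Z -> Z) | W), ~~W.
        ((Z -> Z) | W): β-rule — branch into (Z -> Z)  //  W.
          branch 2.2.1 (add (Z -> Z)):
            (Z -> Z): β-rule — branch into ~Z  //  Z.
              branch 2.2.1.1 (add ~Z):
                ○ open, literals {W=1, X=1, Z=0}.
              branch 2.2.1.2 (add Z):
                ○ open, literals {W=1, X=1, Z=1}.
          branch 2.2.2 (add W):
            ○ open, literals {W=1, X=1}.
1 branch closed, 8 open.
Each open branch fixes some atoms; the unmentioned ones are free. Counting distinct full assignments: branch {Y=1, Z=1} (X, W, V) contributes 8 new; branch {W=0, Z=1} (X, Y, V) contributes 4 new; branch {X=0} (Y, Z, W, V) contributes 10 new; branch {V=0, Y=1} (X, Z, W) contributes 2 new; branch {W=0, X=0} (Y, Z, V) contributes 0 new; branch {W=1, X=1, Z=0} (Y, V) contributes 3 new; branch {W=1, X=1, Z=1} (Y, V) contributes 2 new; branch {W=1, X=1} (Y, Z, V) contributes 0 new. Total: 29.

29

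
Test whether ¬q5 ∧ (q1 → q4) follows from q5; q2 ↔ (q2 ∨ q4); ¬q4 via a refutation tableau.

Initial set: {T q5; T (q2 ↔ (q2 ∨ q4)); T ¬q4; F (¬q5 ∧ (q1 → q4))}.
T (q2 ↔ (q2 ∨ q4)): β-rule — branch into T q2, T (q2 ∨ q4)  //  F q2, F (q2 ∨ q4).
  branch 1 (add T q2, T (q2 ∨ q4)):
    F (¬q5 ∧ (q1 → q4)): β-rule — branch into F ¬q5  //  F (q1 → q4).
      branch 1.1 (add F ¬q5):
        T (q2 ∨ q4): β-rule — branch into T q2  //  T q4.
          branch 1.1.1 (add T q2):
            ○ open, literals {q2=T, q4=F, q5=T}.
          branch 1.1.2 (add T q4):
            × closes — contains both q4 and ¬q4.
      branch 1.2 (add F (q1 → q4)):
        F (q1 → q4): α-rule — add T q1, F q4.
        T (q2 ∨ q4): β-rule — branch into T q2  //  T q4.
          branch 1.2.1 (add T q2):
            ○ open, literals {q1=T, q2=T, q4=F, q5=T}.
          branch 1.2.2 (add T q4):
            × closes — contains both q4 and ¬q4.
  branch 2 (add F q2, F (q2 ∨ q4)):
    F (q2 ∨ q4): α-rule — add F q2, F q4.
    F (¬q5 ∧ (q1 → q4)): β-rule — branch into F ¬q5  //  F (q1 → q4).
      branch 2.1 (add F ¬q5):
        ○ open, literals {q2=F, q4=F, q5=T}.
      branch 2.2 (add F (q1 → q4)):
        F (q1 → q4): α-rule — add T q1, F q4.
        ○ open, literals {q1=T, q2=F, q4=F, q5=T}.
2 branches closed, 4 open.
An open branch gives a countermodel: q2=T, q4=F, q5=T (unmentioned atoms arbitrary); the premises hold there but the conclusion fails.

No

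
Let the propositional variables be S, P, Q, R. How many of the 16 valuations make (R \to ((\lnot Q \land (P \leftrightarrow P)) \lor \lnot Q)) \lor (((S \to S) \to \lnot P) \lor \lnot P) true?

Initial set: {((R \to ((\lnot Q \land (P \leftrightarrow P)) \lor \lnot Q)) \lor (((S \to S) \to \lnot P) \lor \lnot P))}.
((R \to ((\lnot Q \land (P \leftrightarrow P)) \lor \lnot Q)) \lor (((S \to S) \to \lnot P) \lor \lnot P)): β-rule — branch into (R \to ((\lnot Q \land (P \leftrightarrow P)) \lor \lnot Q))  //  (((S \to S) \to \lnot P) \lor \lnot P).
  branch 1 (add (R \to ((\lnot Q \land (P \leftrightarrow P)) \lor \lnot Q))):
    (R \to ((\lnot Q \land (P \leftrightarrow P)) \lor \lnot Q)): β-rule — branch into \lnot R  //  ((\lnot Q \land (P \leftrightarrow P)) \lor \lnot Q).
      branch 1.1 (add \lnot R):
        ○ open, literals {R=0}.
      branch 1.2 (add ((\lnot Q \land (P \leftrightarrow P)) \lor \lnot Q)):
        ((\lnot Q \land (P \leftrightarrow P)) \lor \lnot Q): β-rule — branch into (\lnot Q \land (P \leftrightarrow P))  //  \lnot Q.
          branch 1.2.1 (add (\lnot Q \land (P \leftrightarrow P))):
            (\lnot Q \land (P \leftrightarrow P)): α-rule — add \lnot Q, (P \leftrightarrow P).
            (P \leftrightarrow P): β-rule — branch into P, P  //  \lnot P, \lnot P.
              branch 1.2.1.1 (add P, P):
                ○ open, literals {P=1, Q=0}.
              branch 1.2.1.2 (add \lnot P, \lnot P):
                ○ open, literals {P=0, Q=0}.
          branch 1.2.2 (add \lnot Q):
            ○ open, literals {Q=0}.
  branch 2 (add (((S \to S) \to \lnot P) \lor \lnot P)):
    (((S \to S) \to \lnot P) \lor \lnot P): β-rule — branch into ((S \to S) \to \lnot P)  //  \lnot P.
      branch 2.1 (add ((S \to S) \to \lnot P)):
        ((S \to S) \to \lnot P): β-rule — branch into \lnot (S \to S)  //  \lnot P.
          branch 2.1.1 (add \lnot (S \to S)):
            \lnot (S \to S): α-rule — add S, \lnot S.
            × closes — contains both S and \lnot S.
          branch 2.1.2 (add \lnot P):
            ○ open, literals {P=0}.
      branch 2.2 (add \lnot P):
        ○ open, literals {P=0}.
1 branch closed, 6 open.
Each open branch fixes some atoms; the unmentioned ones are free. Counting distinct full assignments: branch {R=0} (S, P, Q) contributes 8 new; branch {P=1, Q=0} (S, R) contributes 2 new; branch {P=0, Q=0} (S, R) contributes 2 new; branch {Q=0} (S, P, R) contributes 0 new; branch {P=0} (S, Q, R) contributes 2 new; branch {P=0} (S, Q, R) contributes 0 new. Total: 14.

14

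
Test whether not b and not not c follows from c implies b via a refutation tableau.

No

Initial set: {(c implies b); not (not b and not not c)}.
(c implies b): β-rule — branch into not c  //  b.
  branch 1 (add not c):
    not (not b and not not c): β-rule — branch into not not b  //  not not not c.
      branch 1.1 (add not not b):
        ○ open, literals {b=1, c=0}.
      branch 1.2 (add not not not c):
        not not not c: drop double negation, giving not c.
        ○ open, literals {c=0}.
  branch 2 (add b):
    not (not b and not not c): β-rule — branch into not not b  //  not not not c.
      branch 2.1 (add not not b):
        ○ open, literals {b=1}.
      branch 2.2 (add not not not c):
        not not not c: drop double negation, giving not c.
        ○ open, literals {b=1, c=0}.
0 branches closed, 4 open.
An open branch gives a countermodel: b=1, c=0 (unmentioned atoms arbitrary); the premises hold there but the conclusion fails.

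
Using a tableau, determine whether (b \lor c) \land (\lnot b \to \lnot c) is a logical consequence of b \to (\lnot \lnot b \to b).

No

Initial set: {(b \to (\lnot \lnot b \to b)); \lnot ((b \lor c) \land (\lnot b \to \lnot c))}.
(b \to (\lnot \lnot b \to b)): β-rule — branch into \lnot b  //  (\lnot \lnot b \to b).
  branch 1 (add \lnot b):
    \lnot ((b \lor c) \land (\lnot b \to \lnot c)): β-rule — branch into \lnot (b \lor c)  //  \lnot (\lnot b \to \lnot c).
      branch 1.1 (add \lnot (b \lor c)):
        \lnot (b \lor c): α-rule — add \lnot b, \lnot c.
        ○ open, literals {b=F, c=F}.
      branch 1.2 (add \lnot (\lnot b \to \lnot c)):
        \lnot (\lnot b \to \lnot c): α-rule — add \lnot b, \lnot \lnot c.
        ○ open, literals {b=F, c=T}.
  branch 2 (add (\lnot \lnot b \to b)):
    \lnot ((b \lor c) \land (\lnot b \to \lnot c)): β-rule — branch into \lnot (b \lor c)  //  \lnot (\lnot b \to \lnot c).
      branch 2.1 (add \lnot (b \lor c)):
        \lnot (b \lor c): α-rule — add \lnot b, \lnot c.
        (\lnot \lnot b \to b): β-rule — branch into \lnot \lnot \lnot b  //  b.
          branch 2.1.1 (add \lnot \lnot \lnot b):
            \lnot \lnot \lnot b: drop double negation, giving \lnot b.
            ○ open, literals {b=F, c=F}.
          branch 2.1.2 (add b):
            × closes — contains both b and \lnot b.
      branch 2.2 (add \lnot (\lnot b \to \lnot c)):
        \lnot (\lnot b \to \lnot c): α-rule — add \lnot b, \lnot \lnot c.
        (\lnot \lnot b \to b): β-rule — branch into \lnot \lnot \lnot b  //  b.
          branch 2.2.1 (add \lnot \lnot \lnot b):
            \lnot \lnot \lnot b: drop double negation, giving \lnot b.
            ○ open, literals {b=F, c=T}.
          branch 2.2.2 (add b):
            × closes — contains both b and \lnot b.
2 branches closed, 4 open.
An open branch gives a countermodel: b=F, c=F (unmentioned atoms arbitrary); the premises hold there but the conclusion fails.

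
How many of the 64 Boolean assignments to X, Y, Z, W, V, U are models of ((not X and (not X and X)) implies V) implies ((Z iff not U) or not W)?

48

Initial set: {(((not X and (not X and X)) implies V) implies ((Z iff not U) or not W))}.
(((not X and (not X and X)) implies V) implies ((Z iff not U) or not W)): β-rule — branch into not ((not X and (not X and X)) implies V)  //  ((Z iff not U) or not W).
  branch 1 (add not ((not X and (not X and X)) implies V)):
    not ((not X and (not X and X)) implies V): α-rule — add (not X and (not X and X)), not V.
    (not X and (not X and X)): α-rule — add not X, (not X and X).
    (not X and X): α-rule — add not X, X.
    × closes — contains both X and not X.
  branch 2 (add ((Z iff not U) or not W)):
    ((Z iff not U) or not W): β-rule — branch into (Z iff not U)  //  not W.
      branch 2.1 (add (Z iff not U)):
        (Z iff not U): β-rule — branch into Z, not U  //  not Z, not not U.
          branch 2.1.1 (add Z, not U):
            ○ open, literals {U=false, Z=true}.
          branch 2.1.2 (add not Z, not not U):
            ○ open, literals {U=true, Z=false}.
      branch 2.2 (add not W):
        ○ open, literals {W=false}.
1 branch closed, 3 open.
Each open branch fixes some atoms; the unmentioned ones are free. Counting distinct full assignments: branch {U=false, Z=true} (X, Y, W, V) contributes 16 new; branch {U=true, Z=false} (X, Y, W, V) contributes 16 new; branch {W=false} (X, Y, Z, V, U) contributes 16 new. Total: 48.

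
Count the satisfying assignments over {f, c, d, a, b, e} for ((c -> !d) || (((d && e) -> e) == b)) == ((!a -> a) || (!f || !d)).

52

Initial set: {(((c -> !d) || (((d && e) -> e) == b)) == ((!a -> a) || (!f || !d)))}.
(((c -> !d) || (((d && e) -> e) == b)) == ((!a -> a) || (!f || !d))): β-rule — branch into ((c -> !d) || (((d && e) -> e) == b)), ((!a -> a) || (!f || !d))  //  !((c -> !d) || (((d && e) -> e) == b)), !((!a -> a) || (!f || !d)).
  branch 1 (add ((c -> !d) || (((d && e) -> e) == b)), ((!a -> a) || (!f || !d))):
    ((c -> !d) || (((d && e) -> e) == b)): β-rule — branch into (c -> !d)  //  (((d && e) -> e) == b).
      branch 1.1 (add (c -> !d)):
        ((!a -> a) || (!f || !d)): β-rule — branch into (!a -> a)  //  (!f || !d).
          branch 1.1.1 (add (!a -> a)):
            (c -> !d): β-rule — branch into !c  //  !d.
              branch 1.1.1.1 (add !c):
                (!a -> a): β-rule — branch into !!a  //  a.
                  branch 1.1.1.1.1 (add !!a):
                    ○ open, literals {a=1, c=0}.
                  branch 1.1.1.1.2 (add a):
                    ○ open, literals {a=1, c=0}.
              branch 1.1.1.2 (add !d):
                (!a -> a): β-rule — branch into !!a  //  a.
                  branch 1.1.1.2.1 (add !!a):
                    ○ open, literals {a=1, d=0}.
                  branch 1.1.1.2.2 (add a):
                    ○ open, literals {a=1, d=0}.
          branch 1.1.2 (add (!f || !d)):
            (c -> !d): β-rule — branch into !c  //  !d.
              branch 1.1.2.1 (add !c):
                (!f || !d): β-rule — branch into !f  //  !d.
                  branch 1.1.2.1.1 (add !f):
                    ○ open, literals {c=0, f=0}.
                  branch 1.1.2.1.2 (add !d):
                    ○ open, literals {c=0, d=0}.
              branch 1.1.2.2 (add !d):
                (!f || !d): β-rule — branch into !f  //  !d.
                  branch 1.1.2.2.1 (add !f):
                    ○ open, literals {d=0, f=0}.
                  branch 1.1.2.2.2 (add !d):
                    ○ open, literals {d=0}.
      branch 1.2 (add (((d && e) -> e) == b)):
        ((!a -> a) || (!f || !d)): β-rule — branch into (!a -> a)  //  (!f || !d).
          branch 1.2.1 (add (!a -> a)):
            (((d && e) -> e) == b): β-rule — branch into ((d && e) -> e), b  //  !((d && e) -> e), !b.
              branch 1.2.1.1 (add ((d && e) -> e), b):
                (!a -> a): β-rule — branch into !!a  //  a.
                  branch 1.2.1.1.1 (add !!a):
                    ((d && e) -> e): β-rule — branch into !(d && e)  //  e.
                      branch 1.2.1.1.1.1 (add !(d && e)):
                        !(d && e): β-rule — branch into !d  //  !e.
                          branch 1.2.1.1.1.1.1 (add !d):
                            ○ open, literals {a=1, b=1, d=0}.
                          branch 1.2.1.1.1.1.2 (add !e):
                            ○ open, literals {a=1, b=1, e=0}.
                      branch 1.2.1.1.1.2 (add e):
                        ○ open, literals {a=1, b=1, e=1}.
                  branch 1.2.1.1.2 (add a):
                    ((d && e) -> e): β-rule — branch into !(d && e)  //  e.
                      branch 1.2.1.1.2.1 (add !(d && e)):
                        !(d && e): β-rule — branch into !d  //  !e.
                          branch 1.2.1.1.2.1.1 (add !d):
                            ○ open, literals {a=1, b=1, d=0}.
                          branch 1.2.1.1.2.1.2 (add !e):
                            ○ open, literals {a=1, b=1, e=0}.
                      branch 1.2.1.1.2.2 (add e):
                        ○ open, literals {a=1, b=1, e=1}.
              branch 1.2.1.2 (add !((d && e) -> e), !b):
                !((d && e) -> e): α-rule — add (d && e), !e.
                (d && e): α-rule — add d, e.
                × closes — contains both e and !e.
          branch 1.2.2 (add (!f || !d)):
            (((d && e) -> e) == b): β-rule — branch into ((d && e) -> e), b  //  !((d && e) -> e), !b.
              branch 1.2.2.1 (add ((d && e) -> e), b):
                (!f || !d): β-rule — branch into !f  //  !d.
                  branch 1.2.2.1.1 (add !f):
                    ((d && e) -> e): β-rule — branch into !(d && e)  //  e.
                      branch 1.2.2.1.1.1 (add !(d && e)):
                        !(d && e): β-rule — branch into !d  //  !e.
                          branch 1.2.2.1.1.1.1 (add !d):
                            ○ open, literals {b=1, d=0, f=0}.
                          branch 1.2.2.1.1.1.2 (add !e):
                            ○ open, literals {b=1, e=0, f=0}.
                      branch 1.2.2.1.1.2 (add e):
                        ○ open, literals {b=1, e=1, f=0}.
                  branch 1.2.2.1.2 (add !d):
                    ((d && e) -> e): β-rule — branch into !(d && e)  //  e.
                      branch 1.2.2.1.2.1 (add !(d && e)):
                        !(d && e): β-rule — branch into !d  //  !e.
                          branch 1.2.2.1.2.1.1 (add !d):
                            ○ open, literals {b=1, d=0}.
                          branch 1.2.2.1.2.1.2 (add !e):
                            ○ open, literals {b=1, d=0, e=0}.
                      branch 1.2.2.1.2.2 (add e):
                        ○ open, literals {b=1, d=0, e=1}.
              branch 1.2.2.2 (add !((d && e) -> e), !b):
                !((d && e) -> e): α-rule — add (d && e), !e.
                (d && e): α-rule — add d, e.
                × closes — contains both e and !e.
  branch 2 (add !((c -> !d) || (((d && e) -> e) == b)), !((!a -> a) || (!f || !d))):
    !((c -> !d) || (((d && e) -> e) == b)): α-rule — add !(c -> !d), !(((d && e) -> e) == b).
    !((!a -> a) || (!f || !d)): α-rule — add !(!a -> a), !(!f || !d).
    !(c -> !d): α-rule — add c, !!d.
    !(!a -> a): α-rule — add !a, !a.
    !(!f || !d): α-rule — add !!f, !!d.
    !(((d && e) -> e) == b): β-rule — branch into ((d && e) -> e), !b  //  !((d && e) -> e), b.
      branch 2.1 (add ((d && e) -> e), !b):
        ((d && e) -> e): β-rule — branch into !(d && e)  //  e.
          branch 2.1.1 (add !(d && e)):
            !(d && e): β-rule — branch into !d  //  !e.
              branch 2.1.1.1 (add !d):
                × closes — contains both d and !d.
              branch 2.1.1.2 (add !e):
                ○ open, literals {a=0, b=0, c=1, d=1, e=0, f=1}.
          branch 2.1.2 (add e):
            ○ open, literals {a=0, b=0, c=1, d=1, e=1, f=1}.
      branch 2.2 (add !((d && e) -> e), b):
        !((d && e) -> e): α-rule — add (d && e), !e.
        (d && e): α-rule — add d, e.
        × closes — contains both e and !e.
4 branches closed, 22 open.
Each open branch fixes some atoms; the unmentioned ones are free. Counting distinct full assignments: branch {a=1, c=0} (f, d, b, e) contributes 16 new; branch {a=1, c=0} (f, d, b, e) contributes 0 new; branch {a=1, d=0} (f, c, b, e) contributes 8 new; branch {a=1, d=0} (f, c, b, e) contributes 0 new; branch {c=0, f=0} (d, a, b, e) contributes 8 new; branch {c=0, d=0} (f, a, b, e) contributes 4 new; branch {d=0, f=0} (c, a, b, e) contributes 4 new; branch {d=0} (f, c, a, b, e) contributes 4 new; branch {a=1, b=1, d=0} (f, c, e) contributes 0 new; branch {a=1, b=1, e=0} (f, c, d) contributes 2 new; branch {a=1, b=1, e=1} (f, c, d) contributes 2 new; branch {a=1, b=1, d=0} (f, c, e) contributes 0 new; branch {a=1, b=1, e=0} (f, c, d) contributes 0 new; branch {a=1, b=1, e=1} (f, c, d) contributes 0 new; branch {b=1, d=0, f=0} (c, a, e) contributes 0 new; branch {b=1, e=0, f=0} (c, d, a) contributes 1 new; branch {b=1, e=1, f=0} (c, d, a) contributes 1 new; branch {b=1, d=0} (f, c, a, e) contributes 0 new; branch {b=1, d=0, e=0} (f, c, a) contributes 0 new; branch {b=1, d=0, e=1} (f, c, a) contributes 0 new; branch {a=0, b=0, c=1, d=1, e=0, f=1} (none free) contributes 1 new; branch {a=0, b=0, c=1, d=1, e=1, f=1} (none free) contributes 1 new. Total: 52.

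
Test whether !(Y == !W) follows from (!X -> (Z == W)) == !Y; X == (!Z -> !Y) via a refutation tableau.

Initial set: {((!X -> (Z == W)) == !Y); (X == (!Z -> !Y)); !!(Y == !W)}.
((!X -> (Z == W)) == !Y): β-rule — branch into (!X -> (Z == W)), !Y  //  !(!X -> (Z == W)), !!Y.
  branch 1 (add (!X -> (Z == W)), !Y):
    (X == (!Z -> !Y)): β-rule — branch into X, (!Z -> !Y)  //  !X, !(!Z -> !Y).
      branch 1.1 (add X, (!Z -> !Y)):
        !!(Y == !W): β-rule — branch into Y, !W  //  !Y, !!W.
          branch 1.1.1 (add Y, !W):
            × closes — contains both Y and !Y.
          branch 1.1.2 (add !Y, !!W):
            (!X -> (Z == W)): β-rule — branch into !!X  //  (Z == W).
              branch 1.1.2.1 (add !!X):
                (!Z -> !Y): β-rule — branch into !!Z  //  !Y.
                  branch 1.1.2.1.1 (add !!Z):
                    ○ open, literals {W=true, X=true, Y=false, Z=true}.
                  branch 1.1.2.1.2 (add !Y):
                    ○ open, literals {W=true, X=true, Y=false}.
              branch 1.1.2.2 (add (Z == W)):
                (!Z -> !Y): β-rule — branch into !!Z  //  !Y.
                  branch 1.1.2.2.1 (add !!Z):
                    (Z == W): β-rule — branch into Z, W  //  !Z, !W.
                      branch 1.1.2.2.1.1 (add Z, W):
                        ○ open, literals {W=true, X=true, Y=false, Z=true}.
                      branch 1.1.2.2.1.2 (add !Z, !W):
                        × closes — contains both Z and !Z.
                  branch 1.1.2.2.2 (add !Y):
                    (Z == W): β-rule — branch into Z, W  //  !Z, !W.
                      branch 1.1.2.2.2.1 (add Z, W):
                        ○ open, literals {W=true, X=true, Y=false, Z=true}.
                      branch 1.1.2.2.2.2 (add !Z, !W):
                        × closes — contains both W and !W.
      branch 1.2 (add !X, !(!Z -> !Y)):
        !(!Z -> !Y): α-rule — add !Z, !!Y.
        × closes — contains both Y and !Y.
  branch 2 (add !(!X -> (Z == W)), !!Y):
    !(!X -> (Z == W)): α-rule — add !X, !(Z == W).
    (X == (!Z -> !Y)): β-rule — branch into X, (!Z -> !Y)  //  !X, !(!Z -> !Y).
      branch 2.1 (add X, (!Z -> !Y)):
        × closes — contains both X and !X.
      branch 2.2 (add !X, !(!Z -> !Y)):
        !(!Z -> !Y): α-rule — add !Z, !!Y.
        !!(Y == !W): β-rule — branch into Y, !W  //  !Y, !!W.
          branch 2.2.1 (add Y, !W):
            !(Z == W): β-rule — branch into Z, !W  //  !Z, W.
              branch 2.2.1.1 (add Z, !W):
                × closes — contains both Z and !Z.
              branch 2.2.1.2 (add !Z, W):
                × closes — contains both W and !W.
          branch 2.2.2 (add !Y, !!W):
            × closes — contains both Y and !Y.
8 branches closed, 4 open.
An open branch gives a countermodel: W=true, X=true, Y=false, Z=true (unmentioned atoms arbitrary); the premises hold there but the conclusion fails.

No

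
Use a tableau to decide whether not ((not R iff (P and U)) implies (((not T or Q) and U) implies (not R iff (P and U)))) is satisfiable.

Unsatisfiable

Initial set: {T not ((not R iff (P and U)) implies (((not T or Q) and U) implies (not R iff (P and U))))}.
T not ((not R iff (P and U)) implies (((not T or Q) and U) implies (not R iff (P and U)))): α-rule — add T (not R iff (P and U)), F (((not T or Q) and U) implies (not R iff (P and U))).
F (((not T or Q) and U) implies (not R iff (P and U))): α-rule — add T ((not T or Q) and U), F (not R iff (P and U)).
T ((not T or Q) and U): α-rule — add T (not T or Q), T U.
T (not R iff (P and U)): β-rule — branch into T not R, T (P and U)  //  F not R, F (P and U).
  branch 1 (add T not R, T (P and U)):
    T (P and U): α-rule — add T P, T U.
    F (not R iff (P and U)): β-rule — branch into T not R, F (P and U)  //  F not R, T (P and U).
      branch 1.1 (add T not R, F (P and U)):
        T (not T or Q): β-rule — branch into T not T  //  T Q.
          branch 1.1.1 (add T not T):
            F (P and U): β-rule — branch into F P  //  F U.
              branch 1.1.1.1 (add F P):
                × closes — contains both P and not P.
              branch 1.1.1.2 (add F U):
                × closes — contains both U and not U.
          branch 1.1.2 (add T Q):
            F (P and U): β-rule — branch into F P  //  F U.
              branch 1.1.2.1 (add F P):
                × closes — contains both P and not P.
              branch 1.1.2.2 (add F U):
                × closes — contains both U and not U.
      branch 1.2 (add F not R, T (P and U)):
        × closes — contains both R and not R.
  branch 2 (add F not R, F (P and U)):
    F (not R iff (P and U)): β-rule — branch into T not R, F (P and U)  //  F not R, T (P and U).
      branch 2.1 (add T not R, F (P and U)):
        × closes — contains both R and not R.
      branch 2.2 (add F not R, T (P and U)):
        T (P and U): α-rule — add T P, T U.
        T (not T or Q): β-rule — branch into T not T  //  T Q.
          branch 2.2.1 (add T not T):
            F (P and U): β-rule — branch into F P  //  F U.
              branch 2.2.1.1 (add F P):
                × closes — contains both P and not P.
              branch 2.2.1.2 (add F U):
                × closes — contains both U and not U.
          branch 2.2.2 (add T Q):
            F (P and U): β-rule — branch into F P  //  F U.
              branch 2.2.2.1 (add F P):
                × closes — contains both P and not P.
              branch 2.2.2.2 (add F U):
                × closes — contains both U and not U.
All 10 branches close.
Every branch closed; the formula is unsatisfiable.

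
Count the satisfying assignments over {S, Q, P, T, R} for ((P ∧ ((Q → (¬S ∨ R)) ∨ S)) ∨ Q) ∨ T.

Initial set: {(((P ∧ ((Q → (¬S ∨ R)) ∨ S)) ∨ Q) ∨ T)}.
(((P ∧ ((Q → (¬S ∨ R)) ∨ S)) ∨ Q) ∨ T): β-rule — branch into ((P ∧ ((Q → (¬S ∨ R)) ∨ S)) ∨ Q)  //  T.
  branch 1 (add ((P ∧ ((Q → (¬S ∨ R)) ∨ S)) ∨ Q)):
    ((P ∧ ((Q → (¬S ∨ R)) ∨ S)) ∨ Q): β-rule — branch into (P ∧ ((Q → (¬S ∨ R)) ∨ S))  //  Q.
      branch 1.1 (add (P ∧ ((Q → (¬S ∨ R)) ∨ S))):
        (P ∧ ((Q → (¬S ∨ R)) ∨ S)): α-rule — add P, ((Q → (¬S ∨ R)) ∨ S).
        ((Q → (¬S ∨ R)) ∨ S): β-rule — branch into (Q → (¬S ∨ R))  //  S.
          branch 1.1.1 (add (Q → (¬S ∨ R))):
            (Q → (¬S ∨ R)): β-rule — branch into ¬Q  //  (¬S ∨ R).
              branch 1.1.1.1 (add ¬Q):
                ○ open, literals {P=true, Q=false}.
              branch 1.1.1.2 (add (¬S ∨ R)):
                (¬S ∨ R): β-rule — branch into ¬S  //  R.
                  branch 1.1.1.2.1 (add ¬S):
                    ○ open, literals {P=true, S=false}.
                  branch 1.1.1.2.2 (add R):
                    ○ open, literals {P=true, R=true}.
          branch 1.1.2 (add S):
            ○ open, literals {P=true, S=true}.
      branch 1.2 (add Q):
        ○ open, literals {Q=true}.
  branch 2 (add T):
    ○ open, literals {T=true}.
0 branches closed, 6 open.
Each open branch fixes some atoms; the unmentioned ones are free. Counting distinct full assignments: branch {P=true, Q=false} (S, T, R) contributes 8 new; branch {P=true, S=false} (Q, T, R) contributes 4 new; branch {P=true, R=true} (S, Q, T) contributes 2 new; branch {P=true, S=true} (Q, T, R) contributes 2 new; branch {Q=true} (S, P, T, R) contributes 8 new; branch {T=true} (S, Q, P, R) contributes 4 new. Total: 28.

28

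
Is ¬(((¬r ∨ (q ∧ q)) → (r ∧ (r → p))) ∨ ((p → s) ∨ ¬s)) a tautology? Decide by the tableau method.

Not valid

Assume the negation and expand:
Initial set: {¬¬(((¬r ∨ (q ∧ q)) → (r ∧ (r → p))) ∨ ((p → s) ∨ ¬s))}.
¬¬(((¬r ∨ (q ∧ q)) → (r ∧ (r → p))) ∨ ((p → s) ∨ ¬s)): β-rule — branch into ((¬r ∨ (q ∧ q)) → (r ∧ (r → p)))  //  ((p → s) ∨ ¬s).
  branch 1 (add ((¬r ∨ (q ∧ q)) → (r ∧ (r → p)))):
    ((¬r ∨ (q ∧ q)) → (r ∧ (r → p))): β-rule — branch into ¬(¬r ∨ (q ∧ q))  //  (r ∧ (r → p)).
      branch 1.1 (add ¬(¬r ∨ (q ∧ q))):
        ¬(¬r ∨ (q ∧ q)): α-rule — add ¬¬r, ¬(q ∧ q).
        ¬(q ∧ q): β-rule — branch into ¬q  //  ¬q.
          branch 1.1.1 (add ¬q):
            ○ open, literals {q=F, r=T}.
          branch 1.1.2 (add ¬q):
            ○ open, literals {q=F, r=T}.
      branch 1.2 (add (r ∧ (r → p))):
        (r ∧ (r → p)): α-rule — add r, (r → p).
        (r → p): β-rule — branch into ¬r  //  p.
          branch 1.2.1 (add ¬r):
            × closes — contains both r and ¬r.
          branch 1.2.2 (add p):
            ○ open, literals {p=T, r=T}.
  branch 2 (add ((p → s) ∨ ¬s)):
    ((p → s) ∨ ¬s): β-rule — branch into (p → s)  //  ¬s.
      branch 2.1 (add (p → s)):
        (p → s): β-rule — branch into ¬p  //  s.
          branch 2.1.1 (add ¬p):
            ○ open, literals {p=F}.
          branch 2.1.2 (add s):
            ○ open, literals {s=T}.
      branch 2.2 (add ¬s):
        ○ open, literals {s=F}.
1 branch closed, 6 open.
An open branch gives a countermodel: q=F, r=T (unmentioned atoms arbitrary); under it the original formula is false.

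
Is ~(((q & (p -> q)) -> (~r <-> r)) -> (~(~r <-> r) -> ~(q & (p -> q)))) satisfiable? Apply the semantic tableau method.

Unsatisfiable

Initial set: {~(((q & (p -> q)) -> (~r <-> r)) -> (~(~r <-> r) -> ~(q & (p -> q))))}.
~(((q & (p -> q)) -> (~r <-> r)) -> (~(~r <-> r) -> ~(q & (p -> q)))): α-rule — add ((q & (p -> q)) -> (~r <-> r)), ~(~(~r <-> r) -> ~(q & (p -> q))).
~(~(~r <-> r) -> ~(q & (p -> q))): α-rule — add ~(~r <-> r), ~~(q & (p -> q)).
~~(q & (p -> q)): α-rule — add q, (p -> q).
((q & (p -> q)) -> (~r <-> r)): β-rule — branch into ~(q & (p -> q))  //  (~r <-> r).
  branch 1 (add ~(q & (p -> q))):
    ~(~r <-> r): β-rule — branch into ~r, ~r  //  ~~r, r.
      branch 1.1 (add ~r, ~r):
        (p -> q): β-rule — branch into ~p  //  q.
          branch 1.1.1 (add ~p):
            ~(q & (p -> q)): β-rule — branch into ~q  //  ~(p -> q).
              branch 1.1.1.1 (add ~q):
                × closes — contains both q and ~q.
              branch 1.1.1.2 (add ~(p -> q)):
                ~(p -> q): α-rule — add p, ~q.
                × closes — contains both p and ~p.
          branch 1.1.2 (add q):
            ~(q & (p -> q)): β-rule — branch into ~q  //  ~(p -> q).
              branch 1.1.2.1 (add ~q):
                × closes — contains both q and ~q.
              branch 1.1.2.2 (add ~(p -> q)):
                ~(p -> q): α-rule — add p, ~q.
                × closes — contains both q and ~q.
      branch 1.2 (add ~~r, r):
        (p -> q): β-rule — branch into ~p  //  q.
          branch 1.2.1 (add ~p):
            ~(q & (p -> q)): β-rule — branch into ~q  //  ~(p -> q).
              branch 1.2.1.1 (add ~q):
                × closes — contains both q and ~q.
              branch 1.2.1.2 (add ~(p -> q)):
                ~(p -> q): α-rule — add p, ~q.
                × closes — contains both p and ~p.
          branch 1.2.2 (add q):
            ~(q & (p -> q)): β-rule — branch into ~q  //  ~(p -> q).
              branch 1.2.2.1 (add ~q):
                × closes — contains both q and ~q.
              branch 1.2.2.2 (add ~(p -> q)):
                ~(p -> q): α-rule — add p, ~q.
                × closes — contains both q and ~q.
  branch 2 (add (~r <-> r)):
    ~(~r <-> r): β-rule — branch into ~r, ~r  //  ~~r, r.
      branch 2.1 (add ~r, ~r):
        (p -> q): β-rule — branch into ~p  //  q.
          branch 2.1.1 (add ~p):
            (~r <-> r): β-rule — branch into ~r, r  //  ~~r, ~r.
              branch 2.1.1.1 (add ~r, r):
                × closes — contains both r and ~r.
              branch 2.1.1.2 (add ~~r, ~r):
                × closes — contains both r and ~r.
          branch 2.1.2 (add q):
            (~r <-> r): β-rule — branch into ~r, r  //  ~~r, ~r.
              branch 2.1.2.1 (add ~r, r):
                × closes — contains both r and ~r.
              branch 2.1.2.2 (add ~~r, ~r):
                × closes — contains both r and ~r.
      branch 2.2 (add ~~r, r):
        (p -> q): β-rule — branch into ~p  //  q.
          branch 2.2.1 (add ~p):
            (~r <-> r): β-rule — branch into ~r, r  //  ~~r, ~r.
              branch 2.2.1.1 (add ~r, r):
                × closes — contains both r and ~r.
              branch 2.2.1.2 (add ~~r, ~r):
                × closes — contains both r and ~r.
          branch 2.2.2 (add q):
            (~r <-> r): β-rule — branch into ~r, r  //  ~~r, ~r.
              branch 2.2.2.1 (add ~r, r):
                × closes — contains both r and ~r.
              branch 2.2.2.2 (add ~~r, ~r):
                × closes — contains both r and ~r.
All 16 branches close.
Every branch closed; the formula is unsatisfiable.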